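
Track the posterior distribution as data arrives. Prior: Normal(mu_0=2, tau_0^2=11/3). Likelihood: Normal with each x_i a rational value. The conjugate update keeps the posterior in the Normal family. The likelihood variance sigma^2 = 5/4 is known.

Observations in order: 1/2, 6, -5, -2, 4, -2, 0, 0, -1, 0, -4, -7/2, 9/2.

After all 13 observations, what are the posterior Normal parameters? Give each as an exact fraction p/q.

obs 1: x=1/2 → posterior Normal(52/59, 55/59)
obs 2: x=6 → posterior Normal(316/103, 55/103)
obs 3: x=-5 → posterior Normal(32/49, 55/147)
obs 4: x=-2 → posterior Normal(8/191, 55/191)
obs 5: x=4 → posterior Normal(184/235, 11/47)
obs 6: x=-2 → posterior Normal(32/93, 55/279)
obs 7: x=0 → posterior Normal(96/323, 55/323)
obs 8: x=0 → posterior Normal(96/367, 55/367)
obs 9: x=-1 → posterior Normal(52/411, 55/411)
obs 10: x=0 → posterior Normal(4/35, 11/91)
obs 11: x=-4 → posterior Normal(-124/499, 55/499)
obs 12: x=-7/2 → posterior Normal(-278/543, 55/543)
obs 13: x=9/2 → posterior Normal(-80/587, 55/587)

mu_0=-80/587, tau_0^2=55/587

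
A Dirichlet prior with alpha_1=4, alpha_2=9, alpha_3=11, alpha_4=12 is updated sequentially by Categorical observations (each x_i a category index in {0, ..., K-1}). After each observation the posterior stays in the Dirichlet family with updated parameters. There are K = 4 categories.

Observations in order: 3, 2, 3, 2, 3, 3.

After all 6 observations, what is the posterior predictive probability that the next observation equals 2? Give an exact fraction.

obs 1: x=3 → posterior Dirichlet(4, 9, 11, 13)
obs 2: x=2 → posterior Dirichlet(4, 9, 12, 13)
obs 3: x=3 → posterior Dirichlet(4, 9, 12, 14)
obs 4: x=2 → posterior Dirichlet(4, 9, 13, 14)
obs 5: x=3 → posterior Dirichlet(4, 9, 13, 15)
obs 6: x=3 → posterior Dirichlet(4, 9, 13, 16)

13/42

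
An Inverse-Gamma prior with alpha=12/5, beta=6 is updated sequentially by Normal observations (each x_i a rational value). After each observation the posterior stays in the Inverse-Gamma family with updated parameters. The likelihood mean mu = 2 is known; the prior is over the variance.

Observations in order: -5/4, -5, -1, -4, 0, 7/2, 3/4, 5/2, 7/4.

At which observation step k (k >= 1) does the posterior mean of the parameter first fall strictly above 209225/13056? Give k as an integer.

obs 1: x=-5/4 → posterior Inverse-Gamma(29/10, 361/32)
obs 2: x=-5 → posterior Inverse-Gamma(17/5, 1145/32)
obs 3: x=-1 → posterior Inverse-Gamma(39/10, 1289/32)
obs 4: x=-4 → posterior Inverse-Gamma(22/5, 1865/32)
obs 5: x=0 → posterior Inverse-Gamma(49/10, 1929/32)
obs 6: x=7/2 → posterior Inverse-Gamma(27/5, 1965/32)
obs 7: x=3/4 → posterior Inverse-Gamma(59/10, 995/16)
obs 8: x=5/2 → posterior Inverse-Gamma(32/5, 997/16)
obs 9: x=7/4 → posterior Inverse-Gamma(69/10, 1995/32)

k = 4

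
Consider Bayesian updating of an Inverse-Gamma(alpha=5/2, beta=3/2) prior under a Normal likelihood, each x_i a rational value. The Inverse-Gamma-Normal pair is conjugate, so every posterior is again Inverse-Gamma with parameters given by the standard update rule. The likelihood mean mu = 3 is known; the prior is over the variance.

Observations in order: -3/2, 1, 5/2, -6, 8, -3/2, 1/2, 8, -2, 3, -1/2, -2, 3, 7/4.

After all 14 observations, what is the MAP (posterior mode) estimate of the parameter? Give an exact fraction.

1327/112

obs 1: x=-3/2 → posterior Inverse-Gamma(3, 93/8)
obs 2: x=1 → posterior Inverse-Gamma(7/2, 109/8)
obs 3: x=5/2 → posterior Inverse-Gamma(4, 55/4)
obs 4: x=-6 → posterior Inverse-Gamma(9/2, 217/4)
obs 5: x=8 → posterior Inverse-Gamma(5, 267/4)
obs 6: x=-3/2 → posterior Inverse-Gamma(11/2, 615/8)
obs 7: x=1/2 → posterior Inverse-Gamma(6, 80)
obs 8: x=8 → posterior Inverse-Gamma(13/2, 185/2)
obs 9: x=-2 → posterior Inverse-Gamma(7, 105)
obs 10: x=3 → posterior Inverse-Gamma(15/2, 105)
obs 11: x=-1/2 → posterior Inverse-Gamma(8, 889/8)
obs 12: x=-2 → posterior Inverse-Gamma(17/2, 989/8)
obs 13: x=3 → posterior Inverse-Gamma(9, 989/8)
obs 14: x=7/4 → posterior Inverse-Gamma(19/2, 3981/32)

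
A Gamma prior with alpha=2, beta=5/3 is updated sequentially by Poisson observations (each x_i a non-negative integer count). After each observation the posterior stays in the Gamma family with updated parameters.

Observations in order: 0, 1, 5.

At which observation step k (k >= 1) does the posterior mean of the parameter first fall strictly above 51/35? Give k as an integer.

k = 3

obs 1: x=0 → posterior Gamma(2, 8/3)
obs 2: x=1 → posterior Gamma(3, 11/3)
obs 3: x=5 → posterior Gamma(8, 14/3)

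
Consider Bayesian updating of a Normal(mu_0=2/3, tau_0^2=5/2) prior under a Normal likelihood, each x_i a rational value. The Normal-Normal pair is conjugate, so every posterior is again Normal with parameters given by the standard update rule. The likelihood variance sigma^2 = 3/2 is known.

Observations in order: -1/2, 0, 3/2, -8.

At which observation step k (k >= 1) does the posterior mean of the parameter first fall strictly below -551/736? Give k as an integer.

obs 1: x=-1/2 → posterior Normal(-1/16, 15/16)
obs 2: x=0 → posterior Normal(-1/26, 15/26)
obs 3: x=3/2 → posterior Normal(7/18, 5/12)
obs 4: x=-8 → posterior Normal(-33/23, 15/46)

k = 4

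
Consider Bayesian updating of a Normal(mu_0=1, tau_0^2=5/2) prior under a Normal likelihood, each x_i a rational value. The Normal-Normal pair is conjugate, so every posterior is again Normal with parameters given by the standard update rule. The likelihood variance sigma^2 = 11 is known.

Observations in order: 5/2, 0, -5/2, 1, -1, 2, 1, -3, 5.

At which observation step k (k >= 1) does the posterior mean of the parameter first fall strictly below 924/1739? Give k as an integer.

k = 5

obs 1: x=5/2 → posterior Normal(23/18, 55/27)
obs 2: x=0 → posterior Normal(69/64, 55/32)
obs 3: x=-5/2 → posterior Normal(22/37, 55/37)
obs 4: x=1 → posterior Normal(9/14, 55/42)
obs 5: x=-1 → posterior Normal(22/47, 55/47)
obs 6: x=2 → posterior Normal(8/13, 55/52)
obs 7: x=1 → posterior Normal(37/57, 55/57)
obs 8: x=-3 → posterior Normal(11/31, 55/62)
obs 9: x=5 → posterior Normal(47/67, 55/67)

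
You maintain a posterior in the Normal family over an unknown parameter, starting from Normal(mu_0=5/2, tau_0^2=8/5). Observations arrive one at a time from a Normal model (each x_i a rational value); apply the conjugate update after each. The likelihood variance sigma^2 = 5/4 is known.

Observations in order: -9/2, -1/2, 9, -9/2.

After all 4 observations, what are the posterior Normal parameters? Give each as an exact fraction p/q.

obs 1: x=-9/2 → posterior Normal(-163/114, 40/57)
obs 2: x=-1/2 → posterior Normal(-195/178, 40/89)
obs 3: x=9 → posterior Normal(381/242, 40/121)
obs 4: x=-9/2 → posterior Normal(31/102, 40/153)

mu_0=31/102, tau_0^2=40/153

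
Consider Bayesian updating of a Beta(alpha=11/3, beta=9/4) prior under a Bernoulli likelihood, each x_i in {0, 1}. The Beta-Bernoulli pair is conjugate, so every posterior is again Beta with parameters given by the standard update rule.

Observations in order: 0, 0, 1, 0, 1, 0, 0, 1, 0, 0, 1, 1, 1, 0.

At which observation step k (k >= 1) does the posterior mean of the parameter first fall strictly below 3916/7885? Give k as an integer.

k = 2

obs 1: x=0 → posterior Beta(11/3, 13/4)
obs 2: x=0 → posterior Beta(11/3, 17/4)
obs 3: x=1 → posterior Beta(14/3, 17/4)
obs 4: x=0 → posterior Beta(14/3, 21/4)
obs 5: x=1 → posterior Beta(17/3, 21/4)
obs 6: x=0 → posterior Beta(17/3, 25/4)
obs 7: x=0 → posterior Beta(17/3, 29/4)
obs 8: x=1 → posterior Beta(20/3, 29/4)
obs 9: x=0 → posterior Beta(20/3, 33/4)
obs 10: x=0 → posterior Beta(20/3, 37/4)
obs 11: x=1 → posterior Beta(23/3, 37/4)
obs 12: x=1 → posterior Beta(26/3, 37/4)
obs 13: x=1 → posterior Beta(29/3, 37/4)
obs 14: x=0 → posterior Beta(29/3, 41/4)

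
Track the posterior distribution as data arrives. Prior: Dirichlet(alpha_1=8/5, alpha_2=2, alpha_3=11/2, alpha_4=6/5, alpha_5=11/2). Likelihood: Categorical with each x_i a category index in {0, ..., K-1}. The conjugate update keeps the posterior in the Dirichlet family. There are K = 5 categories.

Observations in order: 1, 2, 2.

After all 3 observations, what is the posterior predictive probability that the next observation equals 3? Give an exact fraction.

obs 1: x=1 → posterior Dirichlet(8/5, 3, 11/2, 6/5, 11/2)
obs 2: x=2 → posterior Dirichlet(8/5, 3, 13/2, 6/5, 11/2)
obs 3: x=2 → posterior Dirichlet(8/5, 3, 15/2, 6/5, 11/2)

3/47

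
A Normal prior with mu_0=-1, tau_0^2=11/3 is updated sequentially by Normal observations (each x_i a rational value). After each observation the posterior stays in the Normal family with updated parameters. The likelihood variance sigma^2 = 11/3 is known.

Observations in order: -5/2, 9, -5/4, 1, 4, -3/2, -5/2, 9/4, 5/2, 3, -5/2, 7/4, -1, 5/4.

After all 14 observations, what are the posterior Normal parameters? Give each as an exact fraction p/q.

obs 1: x=-5/2 → posterior Normal(-7/4, 11/6)
obs 2: x=9 → posterior Normal(11/6, 11/9)
obs 3: x=-5/4 → posterior Normal(17/16, 11/12)
obs 4: x=1 → posterior Normal(21/20, 11/15)
obs 5: x=4 → posterior Normal(37/24, 11/18)
obs 6: x=-3/2 → posterior Normal(31/28, 11/21)
obs 7: x=-5/2 → posterior Normal(21/32, 11/24)
obs 8: x=9/4 → posterior Normal(5/6, 11/27)
obs 9: x=5/2 → posterior Normal(1, 11/30)
obs 10: x=3 → posterior Normal(13/11, 1/3)
obs 11: x=-5/2 → posterior Normal(7/8, 11/36)
obs 12: x=7/4 → posterior Normal(49/52, 11/39)
obs 13: x=-1 → posterior Normal(45/56, 11/42)
obs 14: x=5/4 → posterior Normal(5/6, 11/45)

mu_0=5/6, tau_0^2=11/45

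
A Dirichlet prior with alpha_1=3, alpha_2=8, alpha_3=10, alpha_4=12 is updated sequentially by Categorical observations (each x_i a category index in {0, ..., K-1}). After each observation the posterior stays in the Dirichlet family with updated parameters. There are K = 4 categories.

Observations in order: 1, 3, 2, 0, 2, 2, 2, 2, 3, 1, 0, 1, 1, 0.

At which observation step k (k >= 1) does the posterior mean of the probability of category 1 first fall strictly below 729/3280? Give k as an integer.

k = 8

obs 1: x=1 → posterior Dirichlet(3, 9, 10, 12)
obs 2: x=3 → posterior Dirichlet(3, 9, 10, 13)
obs 3: x=2 → posterior Dirichlet(3, 9, 11, 13)
obs 4: x=0 → posterior Dirichlet(4, 9, 11, 13)
obs 5: x=2 → posterior Dirichlet(4, 9, 12, 13)
obs 6: x=2 → posterior Dirichlet(4, 9, 13, 13)
obs 7: x=2 → posterior Dirichlet(4, 9, 14, 13)
obs 8: x=2 → posterior Dirichlet(4, 9, 15, 13)
obs 9: x=3 → posterior Dirichlet(4, 9, 15, 14)
obs 10: x=1 → posterior Dirichlet(4, 10, 15, 14)
obs 11: x=0 → posterior Dirichlet(5, 10, 15, 14)
obs 12: x=1 → posterior Dirichlet(5, 11, 15, 14)
obs 13: x=1 → posterior Dirichlet(5, 12, 15, 14)
obs 14: x=0 → posterior Dirichlet(6, 12, 15, 14)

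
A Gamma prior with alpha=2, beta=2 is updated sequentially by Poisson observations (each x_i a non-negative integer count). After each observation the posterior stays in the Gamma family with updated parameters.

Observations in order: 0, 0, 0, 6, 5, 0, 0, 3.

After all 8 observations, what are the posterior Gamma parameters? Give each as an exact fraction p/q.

alpha=16, beta=10

obs 1: x=0 → posterior Gamma(2, 3)
obs 2: x=0 → posterior Gamma(2, 4)
obs 3: x=0 → posterior Gamma(2, 5)
obs 4: x=6 → posterior Gamma(8, 6)
obs 5: x=5 → posterior Gamma(13, 7)
obs 6: x=0 → posterior Gamma(13, 8)
obs 7: x=0 → posterior Gamma(13, 9)
obs 8: x=3 → posterior Gamma(16, 10)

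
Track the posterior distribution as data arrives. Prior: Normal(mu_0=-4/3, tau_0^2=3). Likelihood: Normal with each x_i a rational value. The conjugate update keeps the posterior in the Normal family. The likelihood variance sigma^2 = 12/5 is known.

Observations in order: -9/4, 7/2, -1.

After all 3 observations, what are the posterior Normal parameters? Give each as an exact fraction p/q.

mu_0=-49/228, tau_0^2=12/19

obs 1: x=-9/4 → posterior Normal(-199/108, 4/3)
obs 2: x=7/2 → posterior Normal(11/168, 6/7)
obs 3: x=-1 → posterior Normal(-49/228, 12/19)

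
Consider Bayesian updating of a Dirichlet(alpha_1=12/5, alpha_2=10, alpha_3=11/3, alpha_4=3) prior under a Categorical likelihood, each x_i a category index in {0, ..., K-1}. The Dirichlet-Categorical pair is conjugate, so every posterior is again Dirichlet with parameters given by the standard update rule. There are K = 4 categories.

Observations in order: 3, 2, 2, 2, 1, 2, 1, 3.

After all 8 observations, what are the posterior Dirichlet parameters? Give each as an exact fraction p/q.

obs 1: x=3 → posterior Dirichlet(12/5, 10, 11/3, 4)
obs 2: x=2 → posterior Dirichlet(12/5, 10, 14/3, 4)
obs 3: x=2 → posterior Dirichlet(12/5, 10, 17/3, 4)
obs 4: x=2 → posterior Dirichlet(12/5, 10, 20/3, 4)
obs 5: x=1 → posterior Dirichlet(12/5, 11, 20/3, 4)
obs 6: x=2 → posterior Dirichlet(12/5, 11, 23/3, 4)
obs 7: x=1 → posterior Dirichlet(12/5, 12, 23/3, 4)
obs 8: x=3 → posterior Dirichlet(12/5, 12, 23/3, 5)

alpha_1=12/5, alpha_2=12, alpha_3=23/3, alpha_4=5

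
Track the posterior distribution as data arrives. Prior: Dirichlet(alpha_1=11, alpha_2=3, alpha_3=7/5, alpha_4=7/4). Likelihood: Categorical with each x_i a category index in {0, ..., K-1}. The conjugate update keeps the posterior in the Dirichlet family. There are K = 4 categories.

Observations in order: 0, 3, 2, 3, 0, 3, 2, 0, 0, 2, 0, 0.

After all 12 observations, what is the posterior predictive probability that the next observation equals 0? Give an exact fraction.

obs 1: x=0 → posterior Dirichlet(12, 3, 7/5, 7/4)
obs 2: x=3 → posterior Dirichlet(12, 3, 7/5, 11/4)
obs 3: x=2 → posterior Dirichlet(12, 3, 12/5, 11/4)
obs 4: x=3 → posterior Dirichlet(12, 3, 12/5, 15/4)
obs 5: x=0 → posterior Dirichlet(13, 3, 12/5, 15/4)
obs 6: x=3 → posterior Dirichlet(13, 3, 12/5, 19/4)
obs 7: x=2 → posterior Dirichlet(13, 3, 17/5, 19/4)
obs 8: x=0 → posterior Dirichlet(14, 3, 17/5, 19/4)
obs 9: x=0 → posterior Dirichlet(15, 3, 17/5, 19/4)
obs 10: x=2 → posterior Dirichlet(15, 3, 22/5, 19/4)
obs 11: x=0 → posterior Dirichlet(16, 3, 22/5, 19/4)
obs 12: x=0 → posterior Dirichlet(17, 3, 22/5, 19/4)

340/583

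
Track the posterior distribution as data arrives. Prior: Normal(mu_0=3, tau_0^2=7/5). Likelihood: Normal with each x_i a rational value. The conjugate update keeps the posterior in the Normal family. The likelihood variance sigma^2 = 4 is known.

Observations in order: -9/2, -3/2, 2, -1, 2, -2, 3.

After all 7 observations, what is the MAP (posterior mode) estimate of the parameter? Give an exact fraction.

obs 1: x=-9/2 → posterior Normal(19/18, 28/27)
obs 2: x=-3/2 → posterior Normal(9/17, 14/17)
obs 3: x=2 → posterior Normal(32/41, 28/41)
obs 4: x=-1 → posterior Normal(25/48, 7/12)
obs 5: x=2 → posterior Normal(39/55, 28/55)
obs 6: x=-2 → posterior Normal(25/62, 14/31)
obs 7: x=3 → posterior Normal(2/3, 28/69)

2/3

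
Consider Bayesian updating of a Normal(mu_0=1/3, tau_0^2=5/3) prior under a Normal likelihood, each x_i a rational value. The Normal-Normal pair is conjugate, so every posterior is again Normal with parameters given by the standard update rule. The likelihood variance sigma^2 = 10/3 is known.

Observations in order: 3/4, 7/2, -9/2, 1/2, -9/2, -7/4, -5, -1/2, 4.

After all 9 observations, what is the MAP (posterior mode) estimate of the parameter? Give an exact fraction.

-41/66

obs 1: x=3/4 → posterior Normal(17/36, 10/9)
obs 2: x=7/2 → posterior Normal(59/48, 5/6)
obs 3: x=-9/2 → posterior Normal(1/12, 2/3)
obs 4: x=1/2 → posterior Normal(11/72, 5/9)
obs 5: x=-9/2 → posterior Normal(-43/84, 10/21)
obs 6: x=-7/4 → posterior Normal(-2/3, 5/12)
obs 7: x=-5 → posterior Normal(-31/27, 10/27)
obs 8: x=-1/2 → posterior Normal(-13/12, 1/3)
obs 9: x=4 → posterior Normal(-41/66, 10/33)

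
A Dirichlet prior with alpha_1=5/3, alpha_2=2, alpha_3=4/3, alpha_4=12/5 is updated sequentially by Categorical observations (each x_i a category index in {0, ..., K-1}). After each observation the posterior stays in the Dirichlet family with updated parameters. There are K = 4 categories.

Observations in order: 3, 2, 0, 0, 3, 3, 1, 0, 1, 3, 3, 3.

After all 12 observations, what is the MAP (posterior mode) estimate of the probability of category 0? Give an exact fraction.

obs 1: x=3 → posterior Dirichlet(5/3, 2, 4/3, 17/5)
obs 2: x=2 → posterior Dirichlet(5/3, 2, 7/3, 17/5)
obs 3: x=0 → posterior Dirichlet(8/3, 2, 7/3, 17/5)
obs 4: x=0 → posterior Dirichlet(11/3, 2, 7/3, 17/5)
obs 5: x=3 → posterior Dirichlet(11/3, 2, 7/3, 22/5)
obs 6: x=3 → posterior Dirichlet(11/3, 2, 7/3, 27/5)
obs 7: x=1 → posterior Dirichlet(11/3, 3, 7/3, 27/5)
obs 8: x=0 → posterior Dirichlet(14/3, 3, 7/3, 27/5)
obs 9: x=1 → posterior Dirichlet(14/3, 4, 7/3, 27/5)
obs 10: x=3 → posterior Dirichlet(14/3, 4, 7/3, 32/5)
obs 11: x=3 → posterior Dirichlet(14/3, 4, 7/3, 37/5)
obs 12: x=3 → posterior Dirichlet(14/3, 4, 7/3, 42/5)

5/21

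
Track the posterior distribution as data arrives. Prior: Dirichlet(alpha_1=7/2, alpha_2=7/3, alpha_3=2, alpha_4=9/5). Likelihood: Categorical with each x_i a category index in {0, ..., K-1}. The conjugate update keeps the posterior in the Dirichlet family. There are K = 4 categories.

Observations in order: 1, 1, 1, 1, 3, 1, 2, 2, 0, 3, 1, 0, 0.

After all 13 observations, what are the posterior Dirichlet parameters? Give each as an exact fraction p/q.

alpha_1=13/2, alpha_2=25/3, alpha_3=4, alpha_4=19/5

obs 1: x=1 → posterior Dirichlet(7/2, 10/3, 2, 9/5)
obs 2: x=1 → posterior Dirichlet(7/2, 13/3, 2, 9/5)
obs 3: x=1 → posterior Dirichlet(7/2, 16/3, 2, 9/5)
obs 4: x=1 → posterior Dirichlet(7/2, 19/3, 2, 9/5)
obs 5: x=3 → posterior Dirichlet(7/2, 19/3, 2, 14/5)
obs 6: x=1 → posterior Dirichlet(7/2, 22/3, 2, 14/5)
obs 7: x=2 → posterior Dirichlet(7/2, 22/3, 3, 14/5)
obs 8: x=2 → posterior Dirichlet(7/2, 22/3, 4, 14/5)
obs 9: x=0 → posterior Dirichlet(9/2, 22/3, 4, 14/5)
obs 10: x=3 → posterior Dirichlet(9/2, 22/3, 4, 19/5)
obs 11: x=1 → posterior Dirichlet(9/2, 25/3, 4, 19/5)
obs 12: x=0 → posterior Dirichlet(11/2, 25/3, 4, 19/5)
obs 13: x=0 → posterior Dirichlet(13/2, 25/3, 4, 19/5)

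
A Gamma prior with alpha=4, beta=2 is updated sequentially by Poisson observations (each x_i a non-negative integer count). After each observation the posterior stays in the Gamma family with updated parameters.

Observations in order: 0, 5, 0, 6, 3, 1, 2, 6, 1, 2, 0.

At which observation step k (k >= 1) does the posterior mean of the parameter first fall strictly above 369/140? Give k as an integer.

obs 1: x=0 → posterior Gamma(4, 3)
obs 2: x=5 → posterior Gamma(9, 4)
obs 3: x=0 → posterior Gamma(9, 5)
obs 4: x=6 → posterior Gamma(15, 6)
obs 5: x=3 → posterior Gamma(18, 7)
obs 6: x=1 → posterior Gamma(19, 8)
obs 7: x=2 → posterior Gamma(21, 9)
obs 8: x=6 → posterior Gamma(27, 10)
obs 9: x=1 → posterior Gamma(28, 11)
obs 10: x=2 → posterior Gamma(30, 12)
obs 11: x=0 → posterior Gamma(30, 13)

k = 8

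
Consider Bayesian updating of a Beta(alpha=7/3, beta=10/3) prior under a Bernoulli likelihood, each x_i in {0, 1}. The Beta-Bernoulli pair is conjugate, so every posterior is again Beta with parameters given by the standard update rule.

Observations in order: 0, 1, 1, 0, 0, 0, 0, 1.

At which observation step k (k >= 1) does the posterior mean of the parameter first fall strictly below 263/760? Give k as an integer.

obs 1: x=0 → posterior Beta(7/3, 13/3)
obs 2: x=1 → posterior Beta(10/3, 13/3)
obs 3: x=1 → posterior Beta(13/3, 13/3)
obs 4: x=0 → posterior Beta(13/3, 16/3)
obs 5: x=0 → posterior Beta(13/3, 19/3)
obs 6: x=0 → posterior Beta(13/3, 22/3)
obs 7: x=0 → posterior Beta(13/3, 25/3)
obs 8: x=1 → posterior Beta(16/3, 25/3)

k = 7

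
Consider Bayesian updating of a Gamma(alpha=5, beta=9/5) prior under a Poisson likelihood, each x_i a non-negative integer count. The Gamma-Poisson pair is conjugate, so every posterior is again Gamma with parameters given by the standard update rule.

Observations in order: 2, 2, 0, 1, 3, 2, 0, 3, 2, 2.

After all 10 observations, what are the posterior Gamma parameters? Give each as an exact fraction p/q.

obs 1: x=2 → posterior Gamma(7, 14/5)
obs 2: x=2 → posterior Gamma(9, 19/5)
obs 3: x=0 → posterior Gamma(9, 24/5)
obs 4: x=1 → posterior Gamma(10, 29/5)
obs 5: x=3 → posterior Gamma(13, 34/5)
obs 6: x=2 → posterior Gamma(15, 39/5)
obs 7: x=0 → posterior Gamma(15, 44/5)
obs 8: x=3 → posterior Gamma(18, 49/5)
obs 9: x=2 → posterior Gamma(20, 54/5)
obs 10: x=2 → posterior Gamma(22, 59/5)

alpha=22, beta=59/5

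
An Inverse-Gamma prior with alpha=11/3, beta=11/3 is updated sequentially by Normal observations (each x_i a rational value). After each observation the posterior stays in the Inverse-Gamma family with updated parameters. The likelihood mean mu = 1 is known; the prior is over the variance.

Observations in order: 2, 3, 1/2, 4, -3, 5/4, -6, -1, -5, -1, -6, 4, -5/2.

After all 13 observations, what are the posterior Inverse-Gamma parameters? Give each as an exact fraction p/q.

obs 1: x=2 → posterior Inverse-Gamma(25/6, 25/6)
obs 2: x=3 → posterior Inverse-Gamma(14/3, 37/6)
obs 3: x=1/2 → posterior Inverse-Gamma(31/6, 151/24)
obs 4: x=4 → posterior Inverse-Gamma(17/3, 259/24)
obs 5: x=-3 → posterior Inverse-Gamma(37/6, 451/24)
obs 6: x=5/4 → posterior Inverse-Gamma(20/3, 1807/96)
obs 7: x=-6 → posterior Inverse-Gamma(43/6, 4159/96)
obs 8: x=-1 → posterior Inverse-Gamma(23/3, 4351/96)
obs 9: x=-5 → posterior Inverse-Gamma(49/6, 6079/96)
obs 10: x=-1 → posterior Inverse-Gamma(26/3, 6271/96)
obs 11: x=-6 → posterior Inverse-Gamma(55/6, 8623/96)
obs 12: x=4 → posterior Inverse-Gamma(29/3, 9055/96)
obs 13: x=-5/2 → posterior Inverse-Gamma(61/6, 9643/96)

alpha=61/6, beta=9643/96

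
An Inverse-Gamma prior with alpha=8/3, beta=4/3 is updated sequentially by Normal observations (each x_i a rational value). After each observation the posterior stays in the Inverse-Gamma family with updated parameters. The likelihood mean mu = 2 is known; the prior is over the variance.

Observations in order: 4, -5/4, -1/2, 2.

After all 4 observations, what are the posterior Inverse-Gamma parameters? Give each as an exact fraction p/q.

alpha=14/3, beta=1127/96

obs 1: x=4 → posterior Inverse-Gamma(19/6, 10/3)
obs 2: x=-5/4 → posterior Inverse-Gamma(11/3, 827/96)
obs 3: x=-1/2 → posterior Inverse-Gamma(25/6, 1127/96)
obs 4: x=2 → posterior Inverse-Gamma(14/3, 1127/96)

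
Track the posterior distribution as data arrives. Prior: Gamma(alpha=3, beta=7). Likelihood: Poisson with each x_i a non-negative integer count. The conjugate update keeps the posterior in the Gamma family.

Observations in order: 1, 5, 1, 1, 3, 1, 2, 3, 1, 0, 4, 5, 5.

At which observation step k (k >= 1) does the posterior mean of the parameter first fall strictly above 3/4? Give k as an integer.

k = 2

obs 1: x=1 → posterior Gamma(4, 8)
obs 2: x=5 → posterior Gamma(9, 9)
obs 3: x=1 → posterior Gamma(10, 10)
obs 4: x=1 → posterior Gamma(11, 11)
obs 5: x=3 → posterior Gamma(14, 12)
obs 6: x=1 → posterior Gamma(15, 13)
obs 7: x=2 → posterior Gamma(17, 14)
obs 8: x=3 → posterior Gamma(20, 15)
obs 9: x=1 → posterior Gamma(21, 16)
obs 10: x=0 → posterior Gamma(21, 17)
obs 11: x=4 → posterior Gamma(25, 18)
obs 12: x=5 → posterior Gamma(30, 19)
obs 13: x=5 → posterior Gamma(35, 20)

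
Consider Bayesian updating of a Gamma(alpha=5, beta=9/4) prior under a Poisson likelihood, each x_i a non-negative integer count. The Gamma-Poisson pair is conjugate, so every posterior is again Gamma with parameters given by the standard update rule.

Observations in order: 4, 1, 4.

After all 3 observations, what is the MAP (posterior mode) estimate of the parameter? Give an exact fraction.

52/21

obs 1: x=4 → posterior Gamma(9, 13/4)
obs 2: x=1 → posterior Gamma(10, 17/4)
obs 3: x=4 → posterior Gamma(14, 21/4)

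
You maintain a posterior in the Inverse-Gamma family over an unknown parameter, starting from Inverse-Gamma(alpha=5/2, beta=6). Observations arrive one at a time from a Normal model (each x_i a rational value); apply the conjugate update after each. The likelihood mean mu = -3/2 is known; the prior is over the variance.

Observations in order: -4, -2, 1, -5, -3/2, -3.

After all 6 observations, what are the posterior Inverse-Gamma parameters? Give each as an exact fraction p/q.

alpha=11/2, beta=157/8

obs 1: x=-4 → posterior Inverse-Gamma(3, 73/8)
obs 2: x=-2 → posterior Inverse-Gamma(7/2, 37/4)
obs 3: x=1 → posterior Inverse-Gamma(4, 99/8)
obs 4: x=-5 → posterior Inverse-Gamma(9/2, 37/2)
obs 5: x=-3/2 → posterior Inverse-Gamma(5, 37/2)
obs 6: x=-3 → posterior Inverse-Gamma(11/2, 157/8)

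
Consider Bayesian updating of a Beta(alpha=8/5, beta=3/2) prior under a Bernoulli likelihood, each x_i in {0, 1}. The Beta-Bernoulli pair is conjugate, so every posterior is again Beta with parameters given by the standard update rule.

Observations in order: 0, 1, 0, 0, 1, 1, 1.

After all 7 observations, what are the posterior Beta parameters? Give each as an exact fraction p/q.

obs 1: x=0 → posterior Beta(8/5, 5/2)
obs 2: x=1 → posterior Beta(13/5, 5/2)
obs 3: x=0 → posterior Beta(13/5, 7/2)
obs 4: x=0 → posterior Beta(13/5, 9/2)
obs 5: x=1 → posterior Beta(18/5, 9/2)
obs 6: x=1 → posterior Beta(23/5, 9/2)
obs 7: x=1 → posterior Beta(28/5, 9/2)

alpha=28/5, beta=9/2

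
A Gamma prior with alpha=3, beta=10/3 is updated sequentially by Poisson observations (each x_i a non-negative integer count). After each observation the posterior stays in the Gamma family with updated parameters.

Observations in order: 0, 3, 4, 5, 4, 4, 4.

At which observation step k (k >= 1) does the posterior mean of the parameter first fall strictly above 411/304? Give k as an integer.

k = 3

obs 1: x=0 → posterior Gamma(3, 13/3)
obs 2: x=3 → posterior Gamma(6, 16/3)
obs 3: x=4 → posterior Gamma(10, 19/3)
obs 4: x=5 → posterior Gamma(15, 22/3)
obs 5: x=4 → posterior Gamma(19, 25/3)
obs 6: x=4 → posterior Gamma(23, 28/3)
obs 7: x=4 → posterior Gamma(27, 31/3)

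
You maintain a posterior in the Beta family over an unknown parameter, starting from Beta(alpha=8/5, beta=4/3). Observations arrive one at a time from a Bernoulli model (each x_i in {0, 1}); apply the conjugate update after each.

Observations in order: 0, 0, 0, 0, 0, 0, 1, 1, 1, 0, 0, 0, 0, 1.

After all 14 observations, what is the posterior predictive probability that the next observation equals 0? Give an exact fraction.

obs 1: x=0 → posterior Beta(8/5, 7/3)
obs 2: x=0 → posterior Beta(8/5, 10/3)
obs 3: x=0 → posterior Beta(8/5, 13/3)
obs 4: x=0 → posterior Beta(8/5, 16/3)
obs 5: x=0 → posterior Beta(8/5, 19/3)
obs 6: x=0 → posterior Beta(8/5, 22/3)
obs 7: x=1 → posterior Beta(13/5, 22/3)
obs 8: x=1 → posterior Beta(18/5, 22/3)
obs 9: x=1 → posterior Beta(23/5, 22/3)
obs 10: x=0 → posterior Beta(23/5, 25/3)
obs 11: x=0 → posterior Beta(23/5, 28/3)
obs 12: x=0 → posterior Beta(23/5, 31/3)
obs 13: x=0 → posterior Beta(23/5, 34/3)
obs 14: x=1 → posterior Beta(28/5, 34/3)

85/127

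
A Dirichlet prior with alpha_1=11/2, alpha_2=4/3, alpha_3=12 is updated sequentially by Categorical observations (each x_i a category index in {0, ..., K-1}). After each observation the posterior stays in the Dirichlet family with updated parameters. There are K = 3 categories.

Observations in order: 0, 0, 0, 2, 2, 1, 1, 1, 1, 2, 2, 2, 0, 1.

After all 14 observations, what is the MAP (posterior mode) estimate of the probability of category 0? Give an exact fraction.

51/179

obs 1: x=0 → posterior Dirichlet(13/2, 4/3, 12)
obs 2: x=0 → posterior Dirichlet(15/2, 4/3, 12)
obs 3: x=0 → posterior Dirichlet(17/2, 4/3, 12)
obs 4: x=2 → posterior Dirichlet(17/2, 4/3, 13)
obs 5: x=2 → posterior Dirichlet(17/2, 4/3, 14)
obs 6: x=1 → posterior Dirichlet(17/2, 7/3, 14)
obs 7: x=1 → posterior Dirichlet(17/2, 10/3, 14)
obs 8: x=1 → posterior Dirichlet(17/2, 13/3, 14)
obs 9: x=1 → posterior Dirichlet(17/2, 16/3, 14)
obs 10: x=2 → posterior Dirichlet(17/2, 16/3, 15)
obs 11: x=2 → posterior Dirichlet(17/2, 16/3, 16)
obs 12: x=2 → posterior Dirichlet(17/2, 16/3, 17)
obs 13: x=0 → posterior Dirichlet(19/2, 16/3, 17)
obs 14: x=1 → posterior Dirichlet(19/2, 19/3, 17)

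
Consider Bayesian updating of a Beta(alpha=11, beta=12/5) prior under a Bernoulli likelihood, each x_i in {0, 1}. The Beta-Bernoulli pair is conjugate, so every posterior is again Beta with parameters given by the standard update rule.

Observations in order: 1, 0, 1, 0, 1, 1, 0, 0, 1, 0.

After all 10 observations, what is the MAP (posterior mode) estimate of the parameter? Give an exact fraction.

75/107

obs 1: x=1 → posterior Beta(12, 12/5)
obs 2: x=0 → posterior Beta(12, 17/5)
obs 3: x=1 → posterior Beta(13, 17/5)
obs 4: x=0 → posterior Beta(13, 22/5)
obs 5: x=1 → posterior Beta(14, 22/5)
obs 6: x=1 → posterior Beta(15, 22/5)
obs 7: x=0 → posterior Beta(15, 27/5)
obs 8: x=0 → posterior Beta(15, 32/5)
obs 9: x=1 → posterior Beta(16, 32/5)
obs 10: x=0 → posterior Beta(16, 37/5)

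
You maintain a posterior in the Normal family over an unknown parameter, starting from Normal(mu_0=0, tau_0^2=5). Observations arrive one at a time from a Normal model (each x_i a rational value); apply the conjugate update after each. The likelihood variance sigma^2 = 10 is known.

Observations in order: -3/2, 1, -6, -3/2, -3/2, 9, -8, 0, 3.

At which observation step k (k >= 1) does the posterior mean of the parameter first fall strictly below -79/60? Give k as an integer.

k = 4

obs 1: x=-3/2 → posterior Normal(-1/2, 10/3)
obs 2: x=1 → posterior Normal(-1/8, 5/2)
obs 3: x=-6 → posterior Normal(-13/10, 2)
obs 4: x=-3/2 → posterior Normal(-4/3, 5/3)
obs 5: x=-3/2 → posterior Normal(-19/14, 10/7)
obs 6: x=9 → posterior Normal(-1/16, 5/4)
obs 7: x=-8 → posterior Normal(-17/18, 10/9)
obs 8: x=0 → posterior Normal(-17/20, 1)
obs 9: x=3 → posterior Normal(-1/2, 10/11)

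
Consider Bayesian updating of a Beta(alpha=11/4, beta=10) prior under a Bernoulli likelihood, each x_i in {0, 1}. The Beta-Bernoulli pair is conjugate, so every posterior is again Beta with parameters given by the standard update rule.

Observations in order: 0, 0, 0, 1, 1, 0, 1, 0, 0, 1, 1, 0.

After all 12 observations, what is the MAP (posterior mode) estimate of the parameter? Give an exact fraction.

27/91

obs 1: x=0 → posterior Beta(11/4, 11)
obs 2: x=0 → posterior Beta(11/4, 12)
obs 3: x=0 → posterior Beta(11/4, 13)
obs 4: x=1 → posterior Beta(15/4, 13)
obs 5: x=1 → posterior Beta(19/4, 13)
obs 6: x=0 → posterior Beta(19/4, 14)
obs 7: x=1 → posterior Beta(23/4, 14)
obs 8: x=0 → posterior Beta(23/4, 15)
obs 9: x=0 → posterior Beta(23/4, 16)
obs 10: x=1 → posterior Beta(27/4, 16)
obs 11: x=1 → posterior Beta(31/4, 16)
obs 12: x=0 → posterior Beta(31/4, 17)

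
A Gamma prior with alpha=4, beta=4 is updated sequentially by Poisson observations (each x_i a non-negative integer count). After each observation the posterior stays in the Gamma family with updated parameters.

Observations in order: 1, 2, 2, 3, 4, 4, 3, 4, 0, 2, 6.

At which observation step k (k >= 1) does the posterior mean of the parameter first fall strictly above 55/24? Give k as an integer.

k = 11

obs 1: x=1 → posterior Gamma(5, 5)
obs 2: x=2 → posterior Gamma(7, 6)
obs 3: x=2 → posterior Gamma(9, 7)
obs 4: x=3 → posterior Gamma(12, 8)
obs 5: x=4 → posterior Gamma(16, 9)
obs 6: x=4 → posterior Gamma(20, 10)
obs 7: x=3 → posterior Gamma(23, 11)
obs 8: x=4 → posterior Gamma(27, 12)
obs 9: x=0 → posterior Gamma(27, 13)
obs 10: x=2 → posterior Gamma(29, 14)
obs 11: x=6 → posterior Gamma(35, 15)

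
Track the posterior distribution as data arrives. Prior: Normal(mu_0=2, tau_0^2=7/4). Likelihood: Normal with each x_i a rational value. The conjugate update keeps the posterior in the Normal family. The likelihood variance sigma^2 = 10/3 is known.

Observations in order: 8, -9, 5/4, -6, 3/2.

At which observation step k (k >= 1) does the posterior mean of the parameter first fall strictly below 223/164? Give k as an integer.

k = 2

obs 1: x=8 → posterior Normal(248/61, 70/61)
obs 2: x=-9 → posterior Normal(59/82, 35/41)
obs 3: x=5/4 → posterior Normal(341/412, 70/103)
obs 4: x=-6 → posterior Normal(-163/496, 35/62)
obs 5: x=3/2 → posterior Normal(-37/580, 14/29)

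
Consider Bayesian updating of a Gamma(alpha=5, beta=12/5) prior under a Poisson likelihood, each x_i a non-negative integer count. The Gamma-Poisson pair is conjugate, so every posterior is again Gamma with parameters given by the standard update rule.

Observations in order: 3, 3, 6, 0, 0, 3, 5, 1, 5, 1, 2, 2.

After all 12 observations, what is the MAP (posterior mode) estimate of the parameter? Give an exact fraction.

175/72

obs 1: x=3 → posterior Gamma(8, 17/5)
obs 2: x=3 → posterior Gamma(11, 22/5)
obs 3: x=6 → posterior Gamma(17, 27/5)
obs 4: x=0 → posterior Gamma(17, 32/5)
obs 5: x=0 → posterior Gamma(17, 37/5)
obs 6: x=3 → posterior Gamma(20, 42/5)
obs 7: x=5 → posterior Gamma(25, 47/5)
obs 8: x=1 → posterior Gamma(26, 52/5)
obs 9: x=5 → posterior Gamma(31, 57/5)
obs 10: x=1 → posterior Gamma(32, 62/5)
obs 11: x=2 → posterior Gamma(34, 67/5)
obs 12: x=2 → posterior Gamma(36, 72/5)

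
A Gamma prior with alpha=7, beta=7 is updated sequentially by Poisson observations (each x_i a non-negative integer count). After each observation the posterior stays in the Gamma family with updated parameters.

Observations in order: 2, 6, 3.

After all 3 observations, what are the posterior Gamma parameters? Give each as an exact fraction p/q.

alpha=18, beta=10

obs 1: x=2 → posterior Gamma(9, 8)
obs 2: x=6 → posterior Gamma(15, 9)
obs 3: x=3 → posterior Gamma(18, 10)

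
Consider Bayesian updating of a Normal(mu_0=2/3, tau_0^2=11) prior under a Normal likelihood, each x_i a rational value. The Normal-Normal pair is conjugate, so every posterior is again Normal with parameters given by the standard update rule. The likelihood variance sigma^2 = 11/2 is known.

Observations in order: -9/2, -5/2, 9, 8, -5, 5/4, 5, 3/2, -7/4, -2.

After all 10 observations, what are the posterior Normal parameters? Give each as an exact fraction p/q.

obs 1: x=-9/2 → posterior Normal(-25/9, 11/3)
obs 2: x=-5/2 → posterior Normal(-8/3, 11/5)
obs 3: x=9 → posterior Normal(2/3, 11/7)
obs 4: x=8 → posterior Normal(62/27, 11/9)
obs 5: x=-5 → posterior Normal(32/33, 1)
obs 6: x=5/4 → posterior Normal(79/78, 11/13)
obs 7: x=5 → posterior Normal(139/90, 11/15)
obs 8: x=3/2 → posterior Normal(157/102, 11/17)
obs 9: x=-7/4 → posterior Normal(68/57, 11/19)
obs 10: x=-2 → posterior Normal(8/9, 11/21)

mu_0=8/9, tau_0^2=11/21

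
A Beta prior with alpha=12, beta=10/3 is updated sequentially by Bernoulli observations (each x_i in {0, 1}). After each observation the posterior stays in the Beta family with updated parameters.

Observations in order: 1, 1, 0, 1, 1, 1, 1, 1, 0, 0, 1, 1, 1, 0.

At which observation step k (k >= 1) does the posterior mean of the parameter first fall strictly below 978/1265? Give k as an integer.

obs 1: x=1 → posterior Beta(13, 10/3)
obs 2: x=1 → posterior Beta(14, 10/3)
obs 3: x=0 → posterior Beta(14, 13/3)
obs 4: x=1 → posterior Beta(15, 13/3)
obs 5: x=1 → posterior Beta(16, 13/3)
obs 6: x=1 → posterior Beta(17, 13/3)
obs 7: x=1 → posterior Beta(18, 13/3)
obs 8: x=1 → posterior Beta(19, 13/3)
obs 9: x=0 → posterior Beta(19, 16/3)
obs 10: x=0 → posterior Beta(19, 19/3)
obs 11: x=1 → posterior Beta(20, 19/3)
obs 12: x=1 → posterior Beta(21, 19/3)
obs 13: x=1 → posterior Beta(22, 19/3)
obs 14: x=0 → posterior Beta(22, 22/3)

k = 3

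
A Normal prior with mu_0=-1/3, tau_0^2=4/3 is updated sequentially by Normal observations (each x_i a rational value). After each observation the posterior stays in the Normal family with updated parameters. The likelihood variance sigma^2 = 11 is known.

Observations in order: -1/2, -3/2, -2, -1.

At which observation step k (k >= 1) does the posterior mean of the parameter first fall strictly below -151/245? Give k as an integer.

k = 4

obs 1: x=-1/2 → posterior Normal(-13/37, 44/37)
obs 2: x=-3/2 → posterior Normal(-19/41, 44/41)
obs 3: x=-2 → posterior Normal(-3/5, 44/45)
obs 4: x=-1 → posterior Normal(-31/49, 44/49)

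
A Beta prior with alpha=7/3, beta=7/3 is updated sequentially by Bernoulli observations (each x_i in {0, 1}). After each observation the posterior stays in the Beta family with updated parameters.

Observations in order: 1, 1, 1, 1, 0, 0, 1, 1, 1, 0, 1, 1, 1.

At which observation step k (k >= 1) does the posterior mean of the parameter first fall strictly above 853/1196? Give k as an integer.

k = 4

obs 1: x=1 → posterior Beta(10/3, 7/3)
obs 2: x=1 → posterior Beta(13/3, 7/3)
obs 3: x=1 → posterior Beta(16/3, 7/3)
obs 4: x=1 → posterior Beta(19/3, 7/3)
obs 5: x=0 → posterior Beta(19/3, 10/3)
obs 6: x=0 → posterior Beta(19/3, 13/3)
obs 7: x=1 → posterior Beta(22/3, 13/3)
obs 8: x=1 → posterior Beta(25/3, 13/3)
obs 9: x=1 → posterior Beta(28/3, 13/3)
obs 10: x=0 → posterior Beta(28/3, 16/3)
obs 11: x=1 → posterior Beta(31/3, 16/3)
obs 12: x=1 → posterior Beta(34/3, 16/3)
obs 13: x=1 → posterior Beta(37/3, 16/3)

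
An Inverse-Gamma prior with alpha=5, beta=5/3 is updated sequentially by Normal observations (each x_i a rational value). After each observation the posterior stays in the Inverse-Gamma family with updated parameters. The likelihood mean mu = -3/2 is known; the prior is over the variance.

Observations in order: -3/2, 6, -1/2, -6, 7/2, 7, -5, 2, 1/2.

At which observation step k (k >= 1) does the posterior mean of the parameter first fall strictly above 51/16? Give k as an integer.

obs 1: x=-3/2 → posterior Inverse-Gamma(11/2, 5/3)
obs 2: x=6 → posterior Inverse-Gamma(6, 715/24)
obs 3: x=-1/2 → posterior Inverse-Gamma(13/2, 727/24)
obs 4: x=-6 → posterior Inverse-Gamma(7, 485/12)
obs 5: x=7/2 → posterior Inverse-Gamma(15/2, 635/12)
obs 6: x=7 → posterior Inverse-Gamma(8, 2137/24)
obs 7: x=-5 → posterior Inverse-Gamma(17/2, 571/6)
obs 8: x=2 → posterior Inverse-Gamma(9, 2431/24)
obs 9: x=1/2 → posterior Inverse-Gamma(19/2, 2479/24)

k = 2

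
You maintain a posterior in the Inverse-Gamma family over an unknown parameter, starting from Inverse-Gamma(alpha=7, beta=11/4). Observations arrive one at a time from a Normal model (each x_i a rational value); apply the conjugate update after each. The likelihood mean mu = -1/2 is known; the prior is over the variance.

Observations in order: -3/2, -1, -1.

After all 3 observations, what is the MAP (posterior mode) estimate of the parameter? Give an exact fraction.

obs 1: x=-3/2 → posterior Inverse-Gamma(15/2, 13/4)
obs 2: x=-1 → posterior Inverse-Gamma(8, 27/8)
obs 3: x=-1 → posterior Inverse-Gamma(17/2, 7/2)

7/19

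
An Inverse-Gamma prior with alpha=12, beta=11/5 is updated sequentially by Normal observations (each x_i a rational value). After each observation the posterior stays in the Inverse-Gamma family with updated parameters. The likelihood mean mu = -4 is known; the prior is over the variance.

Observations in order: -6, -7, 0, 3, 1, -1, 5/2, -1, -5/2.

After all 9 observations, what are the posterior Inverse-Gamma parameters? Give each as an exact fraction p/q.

obs 1: x=-6 → posterior Inverse-Gamma(25/2, 21/5)
obs 2: x=-7 → posterior Inverse-Gamma(13, 87/10)
obs 3: x=0 → posterior Inverse-Gamma(27/2, 167/10)
obs 4: x=3 → posterior Inverse-Gamma(14, 206/5)
obs 5: x=1 → posterior Inverse-Gamma(29/2, 537/10)
obs 6: x=-1 → posterior Inverse-Gamma(15, 291/5)
obs 7: x=5/2 → posterior Inverse-Gamma(31/2, 3173/40)
obs 8: x=-1 → posterior Inverse-Gamma(16, 3353/40)
obs 9: x=-5/2 → posterior Inverse-Gamma(33/2, 1699/20)

alpha=33/2, beta=1699/20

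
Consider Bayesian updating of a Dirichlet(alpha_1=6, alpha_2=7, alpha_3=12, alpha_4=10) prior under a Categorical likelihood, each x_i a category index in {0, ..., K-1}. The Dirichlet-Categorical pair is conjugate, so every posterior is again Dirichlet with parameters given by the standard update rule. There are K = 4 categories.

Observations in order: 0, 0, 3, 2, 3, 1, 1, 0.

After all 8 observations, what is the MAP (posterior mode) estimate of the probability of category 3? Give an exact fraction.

11/39

obs 1: x=0 → posterior Dirichlet(7, 7, 12, 10)
obs 2: x=0 → posterior Dirichlet(8, 7, 12, 10)
obs 3: x=3 → posterior Dirichlet(8, 7, 12, 11)
obs 4: x=2 → posterior Dirichlet(8, 7, 13, 11)
obs 5: x=3 → posterior Dirichlet(8, 7, 13, 12)
obs 6: x=1 → posterior Dirichlet(8, 8, 13, 12)
obs 7: x=1 → posterior Dirichlet(8, 9, 13, 12)
obs 8: x=0 → posterior Dirichlet(9, 9, 13, 12)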